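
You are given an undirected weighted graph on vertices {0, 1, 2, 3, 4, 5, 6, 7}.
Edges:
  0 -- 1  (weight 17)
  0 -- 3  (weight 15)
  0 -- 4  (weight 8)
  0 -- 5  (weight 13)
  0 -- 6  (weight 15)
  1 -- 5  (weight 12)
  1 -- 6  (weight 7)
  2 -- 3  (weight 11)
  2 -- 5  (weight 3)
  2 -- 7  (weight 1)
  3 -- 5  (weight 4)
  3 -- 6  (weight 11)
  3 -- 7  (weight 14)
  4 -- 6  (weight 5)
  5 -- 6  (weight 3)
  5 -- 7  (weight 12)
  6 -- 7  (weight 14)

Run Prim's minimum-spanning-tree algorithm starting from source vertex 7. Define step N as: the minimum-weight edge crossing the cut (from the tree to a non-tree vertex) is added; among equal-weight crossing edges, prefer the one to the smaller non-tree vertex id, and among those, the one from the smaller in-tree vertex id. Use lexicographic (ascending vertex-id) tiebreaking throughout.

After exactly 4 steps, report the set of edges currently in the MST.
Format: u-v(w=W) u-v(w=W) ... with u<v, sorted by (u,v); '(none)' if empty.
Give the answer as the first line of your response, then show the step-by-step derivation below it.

2-5(w=3) 2-7(w=1) 3-5(w=4) 5-6(w=3)

step 1: add edge 2-7 (w=1); MST = {2-7(w=1)}
step 2: add edge 2-5 (w=3); MST = {2-5(w=3) 2-7(w=1)}
step 3: add edge 5-6 (w=3); MST = {2-5(w=3) 2-7(w=1) 5-6(w=3)}
step 4: add edge 3-5 (w=4); MST = {2-5(w=3) 2-7(w=1) 3-5(w=4) 5-6(w=3)}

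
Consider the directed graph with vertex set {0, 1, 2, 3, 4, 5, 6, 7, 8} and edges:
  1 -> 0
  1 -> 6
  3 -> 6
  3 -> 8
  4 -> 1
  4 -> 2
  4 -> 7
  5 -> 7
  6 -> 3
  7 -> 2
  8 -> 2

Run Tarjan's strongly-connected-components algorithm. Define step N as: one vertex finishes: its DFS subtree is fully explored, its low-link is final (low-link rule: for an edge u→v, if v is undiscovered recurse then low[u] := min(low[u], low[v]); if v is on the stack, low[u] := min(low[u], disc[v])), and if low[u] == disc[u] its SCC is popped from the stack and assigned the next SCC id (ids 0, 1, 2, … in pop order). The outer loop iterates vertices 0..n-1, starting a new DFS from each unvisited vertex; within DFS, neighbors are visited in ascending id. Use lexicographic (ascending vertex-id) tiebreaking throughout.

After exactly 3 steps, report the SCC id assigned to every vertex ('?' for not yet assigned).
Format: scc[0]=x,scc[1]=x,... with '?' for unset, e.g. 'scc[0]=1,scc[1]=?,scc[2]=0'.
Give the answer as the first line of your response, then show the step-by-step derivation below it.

scc[0]=0,scc[1]=?,scc[2]=1,scc[3]=?,scc[4]=?,scc[5]=?,scc[6]=?,scc[7]=?,scc[8]=2

step 1: low=(low[0]=0,low[1]=?,low[2]=?,low[3]=?,low[4]=?,low[5]=?,low[6]=?,low[7]=?,low[8]=?); scc=(scc[0]=0,scc[1]=?,scc[2]=?,scc[3]=?,scc[4]=?,scc[5]=?,scc[6]=?,scc[7]=?,scc[8]=?)
step 2: low=(low[0]=0,low[1]=1,low[2]=5,low[3]=2,low[4]=?,low[5]=?,low[6]=2,low[7]=?,low[8]=4); scc=(scc[0]=0,scc[1]=?,scc[2]=1,scc[3]=?,scc[4]=?,scc[5]=?,scc[6]=?,scc[7]=?,scc[8]=?)
step 3: low=(low[0]=0,low[1]=1,low[2]=5,low[3]=2,low[4]=?,low[5]=?,low[6]=2,low[7]=?,low[8]=4); scc=(scc[0]=0,scc[1]=?,scc[2]=1,scc[3]=?,scc[4]=?,scc[5]=?,scc[6]=?,scc[7]=?,scc[8]=2)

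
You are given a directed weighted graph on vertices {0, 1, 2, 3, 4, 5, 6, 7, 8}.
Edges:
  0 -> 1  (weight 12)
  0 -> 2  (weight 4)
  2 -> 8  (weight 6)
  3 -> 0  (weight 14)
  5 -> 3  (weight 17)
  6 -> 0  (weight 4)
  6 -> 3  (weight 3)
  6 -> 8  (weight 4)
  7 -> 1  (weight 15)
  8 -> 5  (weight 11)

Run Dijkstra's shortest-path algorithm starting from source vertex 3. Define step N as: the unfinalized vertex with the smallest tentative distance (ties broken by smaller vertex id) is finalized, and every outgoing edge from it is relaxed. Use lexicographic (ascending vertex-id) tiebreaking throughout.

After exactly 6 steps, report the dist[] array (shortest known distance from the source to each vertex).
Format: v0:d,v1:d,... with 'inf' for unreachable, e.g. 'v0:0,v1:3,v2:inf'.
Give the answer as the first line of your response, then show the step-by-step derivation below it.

v0:14,v1:26,v2:18,v3:0,v4:inf,v5:35,v6:inf,v7:inf,v8:24

step 1: dist = v0:14,v1:inf,v2:inf,v3:0,v4:inf,v5:inf,v6:inf,v7:inf,v8:inf
step 2: dist = v0:14,v1:26,v2:18,v3:0,v4:inf,v5:inf,v6:inf,v7:inf,v8:inf
step 3: dist = v0:14,v1:26,v2:18,v3:0,v4:inf,v5:inf,v6:inf,v7:inf,v8:24
step 4: dist = v0:14,v1:26,v2:18,v3:0,v4:inf,v5:35,v6:inf,v7:inf,v8:24
step 5: dist = v0:14,v1:26,v2:18,v3:0,v4:inf,v5:35,v6:inf,v7:inf,v8:24
step 6: dist = v0:14,v1:26,v2:18,v3:0,v4:inf,v5:35,v6:inf,v7:inf,v8:24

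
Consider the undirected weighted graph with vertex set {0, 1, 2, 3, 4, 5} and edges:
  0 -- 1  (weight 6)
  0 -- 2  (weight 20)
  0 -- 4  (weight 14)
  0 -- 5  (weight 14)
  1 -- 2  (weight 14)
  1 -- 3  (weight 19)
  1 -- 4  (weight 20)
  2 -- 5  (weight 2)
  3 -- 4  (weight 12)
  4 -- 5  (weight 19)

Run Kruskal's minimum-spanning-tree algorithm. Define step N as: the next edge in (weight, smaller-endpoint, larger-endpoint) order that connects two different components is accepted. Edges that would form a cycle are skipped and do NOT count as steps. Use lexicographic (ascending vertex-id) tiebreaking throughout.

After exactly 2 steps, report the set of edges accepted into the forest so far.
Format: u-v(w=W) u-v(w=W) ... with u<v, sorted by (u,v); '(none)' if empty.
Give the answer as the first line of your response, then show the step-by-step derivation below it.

0-1(w=6) 2-5(w=2)

step 1: add edge 2-5 (w=2); MST = {2-5(w=2)}
step 2: add edge 0-1 (w=6); MST = {0-1(w=6) 2-5(w=2)}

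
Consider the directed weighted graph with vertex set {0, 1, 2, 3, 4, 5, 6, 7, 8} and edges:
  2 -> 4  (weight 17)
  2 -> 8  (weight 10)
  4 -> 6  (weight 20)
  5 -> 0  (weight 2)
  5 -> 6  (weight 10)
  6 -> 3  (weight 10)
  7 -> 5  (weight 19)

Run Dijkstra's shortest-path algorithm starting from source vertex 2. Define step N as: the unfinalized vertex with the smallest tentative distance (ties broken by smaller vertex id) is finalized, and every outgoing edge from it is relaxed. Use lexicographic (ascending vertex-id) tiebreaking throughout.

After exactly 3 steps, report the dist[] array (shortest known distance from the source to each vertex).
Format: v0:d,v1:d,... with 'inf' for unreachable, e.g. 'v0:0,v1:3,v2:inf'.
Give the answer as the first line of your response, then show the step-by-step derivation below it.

v0:inf,v1:inf,v2:0,v3:inf,v4:17,v5:inf,v6:37,v7:inf,v8:10

step 1: dist = v0:inf,v1:inf,v2:0,v3:inf,v4:17,v5:inf,v6:inf,v7:inf,v8:10
step 2: dist = v0:inf,v1:inf,v2:0,v3:inf,v4:17,v5:inf,v6:inf,v7:inf,v8:10
step 3: dist = v0:inf,v1:inf,v2:0,v3:inf,v4:17,v5:inf,v6:37,v7:inf,v8:10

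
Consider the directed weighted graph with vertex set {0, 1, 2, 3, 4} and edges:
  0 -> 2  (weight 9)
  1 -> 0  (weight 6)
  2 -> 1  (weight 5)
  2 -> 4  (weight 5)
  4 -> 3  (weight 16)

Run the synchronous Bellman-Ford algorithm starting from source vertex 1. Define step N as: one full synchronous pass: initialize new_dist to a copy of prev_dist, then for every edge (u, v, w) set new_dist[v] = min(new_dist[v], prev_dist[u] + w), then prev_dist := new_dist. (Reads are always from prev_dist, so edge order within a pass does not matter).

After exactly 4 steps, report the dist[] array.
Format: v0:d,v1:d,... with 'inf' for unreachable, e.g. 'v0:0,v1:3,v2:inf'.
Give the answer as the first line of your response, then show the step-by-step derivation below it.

v0:6,v1:0,v2:15,v3:36,v4:20

step 1: dist = v0:6,v1:0,v2:inf,v3:inf,v4:inf
step 2: dist = v0:6,v1:0,v2:15,v3:inf,v4:inf
step 3: dist = v0:6,v1:0,v2:15,v3:inf,v4:20
step 4: dist = v0:6,v1:0,v2:15,v3:36,v4:20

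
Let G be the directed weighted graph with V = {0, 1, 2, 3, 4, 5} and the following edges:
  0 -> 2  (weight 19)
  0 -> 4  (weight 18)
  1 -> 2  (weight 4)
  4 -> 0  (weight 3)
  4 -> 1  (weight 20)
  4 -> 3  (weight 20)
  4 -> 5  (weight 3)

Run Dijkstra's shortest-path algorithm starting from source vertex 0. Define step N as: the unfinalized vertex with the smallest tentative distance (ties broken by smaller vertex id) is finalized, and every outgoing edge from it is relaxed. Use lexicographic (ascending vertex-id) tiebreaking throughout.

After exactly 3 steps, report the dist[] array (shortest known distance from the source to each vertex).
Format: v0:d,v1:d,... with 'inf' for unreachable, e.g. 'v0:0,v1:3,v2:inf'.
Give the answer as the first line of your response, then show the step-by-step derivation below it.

v0:0,v1:38,v2:19,v3:38,v4:18,v5:21

step 1: dist = v0:0,v1:inf,v2:19,v3:inf,v4:18,v5:inf
step 2: dist = v0:0,v1:38,v2:19,v3:38,v4:18,v5:21
step 3: dist = v0:0,v1:38,v2:19,v3:38,v4:18,v5:21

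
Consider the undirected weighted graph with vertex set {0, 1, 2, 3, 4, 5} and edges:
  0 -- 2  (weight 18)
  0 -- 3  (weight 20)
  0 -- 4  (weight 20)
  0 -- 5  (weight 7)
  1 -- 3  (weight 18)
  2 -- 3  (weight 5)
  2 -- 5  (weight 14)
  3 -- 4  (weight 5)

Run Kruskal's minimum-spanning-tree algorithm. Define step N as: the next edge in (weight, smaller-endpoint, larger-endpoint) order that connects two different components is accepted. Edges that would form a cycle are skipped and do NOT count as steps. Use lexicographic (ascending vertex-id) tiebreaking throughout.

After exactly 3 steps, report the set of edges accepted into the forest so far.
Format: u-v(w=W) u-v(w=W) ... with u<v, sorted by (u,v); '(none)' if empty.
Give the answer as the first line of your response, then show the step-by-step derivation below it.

0-5(w=7) 2-3(w=5) 3-4(w=5)

step 1: add edge 2-3 (w=5); MST = {2-3(w=5)}
step 2: add edge 3-4 (w=5); MST = {2-3(w=5) 3-4(w=5)}
step 3: add edge 0-5 (w=7); MST = {0-5(w=7) 2-3(w=5) 3-4(w=5)}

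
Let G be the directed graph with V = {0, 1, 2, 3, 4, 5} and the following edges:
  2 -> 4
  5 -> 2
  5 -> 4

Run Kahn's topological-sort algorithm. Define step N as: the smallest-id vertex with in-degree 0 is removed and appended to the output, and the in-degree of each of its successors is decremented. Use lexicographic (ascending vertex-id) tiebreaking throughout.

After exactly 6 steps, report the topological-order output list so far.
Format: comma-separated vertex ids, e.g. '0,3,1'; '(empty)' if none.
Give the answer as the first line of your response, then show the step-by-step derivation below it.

0,1,3,5,2,4

step 1: output 0; order=[0]; indeg=(0,0,1,0,2,0)
step 2: output 1; order=[0,1]; indeg=(0,0,1,0,2,0)
step 3: output 3; order=[0,1,3]; indeg=(0,0,1,0,2,0)
step 4: output 5; order=[0,1,3,5]; indeg=(0,0,0,0,1,0)
step 5: output 2; order=[0,1,3,5,2]; indeg=(0,0,0,0,0,0)
step 6: output 4; order=[0,1,3,5,2,4]; indeg=(0,0,0,0,0,0)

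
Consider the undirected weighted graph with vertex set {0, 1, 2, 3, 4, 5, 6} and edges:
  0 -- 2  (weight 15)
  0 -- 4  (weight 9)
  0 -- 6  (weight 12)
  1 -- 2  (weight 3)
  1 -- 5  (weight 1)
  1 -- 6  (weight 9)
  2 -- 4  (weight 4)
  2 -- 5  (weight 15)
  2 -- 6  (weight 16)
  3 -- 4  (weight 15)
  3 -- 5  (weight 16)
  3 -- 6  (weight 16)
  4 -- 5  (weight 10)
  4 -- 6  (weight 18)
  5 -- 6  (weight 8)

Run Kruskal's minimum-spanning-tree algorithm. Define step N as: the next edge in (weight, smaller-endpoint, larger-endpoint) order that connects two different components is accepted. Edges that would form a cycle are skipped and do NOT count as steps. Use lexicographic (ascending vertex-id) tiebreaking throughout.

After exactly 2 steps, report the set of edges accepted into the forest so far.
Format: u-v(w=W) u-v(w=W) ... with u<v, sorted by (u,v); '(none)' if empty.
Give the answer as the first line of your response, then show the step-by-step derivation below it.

1-2(w=3) 1-5(w=1)

step 1: add edge 1-5 (w=1); MST = {1-5(w=1)}
step 2: add edge 1-2 (w=3); MST = {1-2(w=3) 1-5(w=1)}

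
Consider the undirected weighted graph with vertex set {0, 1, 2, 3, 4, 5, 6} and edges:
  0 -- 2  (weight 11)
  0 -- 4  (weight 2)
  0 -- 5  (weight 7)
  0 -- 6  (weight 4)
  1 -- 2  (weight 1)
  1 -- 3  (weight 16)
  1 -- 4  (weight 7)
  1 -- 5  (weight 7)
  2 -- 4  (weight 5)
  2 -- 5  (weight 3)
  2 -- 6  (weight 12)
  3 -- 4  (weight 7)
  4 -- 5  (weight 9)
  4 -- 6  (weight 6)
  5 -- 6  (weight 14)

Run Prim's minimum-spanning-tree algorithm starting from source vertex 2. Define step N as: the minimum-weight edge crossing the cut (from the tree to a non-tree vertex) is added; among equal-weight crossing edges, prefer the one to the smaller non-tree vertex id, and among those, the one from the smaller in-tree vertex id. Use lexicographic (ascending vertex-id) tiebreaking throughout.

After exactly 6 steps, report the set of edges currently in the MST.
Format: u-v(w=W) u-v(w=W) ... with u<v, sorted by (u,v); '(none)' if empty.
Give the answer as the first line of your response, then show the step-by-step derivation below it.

0-4(w=2) 0-6(w=4) 1-2(w=1) 2-4(w=5) 2-5(w=3) 3-4(w=7)

step 1: add edge 1-2 (w=1); MST = {1-2(w=1)}
step 2: add edge 2-5 (w=3); MST = {1-2(w=1) 2-5(w=3)}
step 3: add edge 2-4 (w=5); MST = {1-2(w=1) 2-4(w=5) 2-5(w=3)}
step 4: add edge 0-4 (w=2); MST = {0-4(w=2) 1-2(w=1) 2-4(w=5) 2-5(w=3)}
step 5: add edge 0-6 (w=4); MST = {0-4(w=2) 0-6(w=4) 1-2(w=1) 2-4(w=5) 2-5(w=3)}
step 6: add edge 3-4 (w=7); MST = {0-4(w=2) 0-6(w=4) 1-2(w=1) 2-4(w=5) 2-5(w=3) 3-4(w=7)}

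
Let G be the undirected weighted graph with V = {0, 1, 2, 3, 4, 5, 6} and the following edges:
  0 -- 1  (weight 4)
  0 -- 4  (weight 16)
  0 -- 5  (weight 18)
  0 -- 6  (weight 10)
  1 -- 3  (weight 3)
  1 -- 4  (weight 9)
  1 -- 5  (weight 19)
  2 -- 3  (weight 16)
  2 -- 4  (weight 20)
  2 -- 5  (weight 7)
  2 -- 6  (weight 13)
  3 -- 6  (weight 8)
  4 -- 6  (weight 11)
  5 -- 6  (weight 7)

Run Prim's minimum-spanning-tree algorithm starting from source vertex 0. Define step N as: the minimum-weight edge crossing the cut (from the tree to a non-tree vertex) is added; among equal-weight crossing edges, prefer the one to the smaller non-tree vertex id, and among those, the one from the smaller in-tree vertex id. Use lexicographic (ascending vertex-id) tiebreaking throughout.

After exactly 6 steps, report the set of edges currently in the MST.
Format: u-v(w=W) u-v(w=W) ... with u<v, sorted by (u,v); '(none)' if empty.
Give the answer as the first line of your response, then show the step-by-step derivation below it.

0-1(w=4) 1-3(w=3) 1-4(w=9) 2-5(w=7) 3-6(w=8) 5-6(w=7)

step 1: add edge 0-1 (w=4); MST = {0-1(w=4)}
step 2: add edge 1-3 (w=3); MST = {0-1(w=4) 1-3(w=3)}
step 3: add edge 3-6 (w=8); MST = {0-1(w=4) 1-3(w=3) 3-6(w=8)}
step 4: add edge 5-6 (w=7); MST = {0-1(w=4) 1-3(w=3) 3-6(w=8) 5-6(w=7)}
step 5: add edge 2-5 (w=7); MST = {0-1(w=4) 1-3(w=3) 2-5(w=7) 3-6(w=8) 5-6(w=7)}
step 6: add edge 1-4 (w=9); MST = {0-1(w=4) 1-3(w=3) 1-4(w=9) 2-5(w=7) 3-6(w=8) 5-6(w=7)}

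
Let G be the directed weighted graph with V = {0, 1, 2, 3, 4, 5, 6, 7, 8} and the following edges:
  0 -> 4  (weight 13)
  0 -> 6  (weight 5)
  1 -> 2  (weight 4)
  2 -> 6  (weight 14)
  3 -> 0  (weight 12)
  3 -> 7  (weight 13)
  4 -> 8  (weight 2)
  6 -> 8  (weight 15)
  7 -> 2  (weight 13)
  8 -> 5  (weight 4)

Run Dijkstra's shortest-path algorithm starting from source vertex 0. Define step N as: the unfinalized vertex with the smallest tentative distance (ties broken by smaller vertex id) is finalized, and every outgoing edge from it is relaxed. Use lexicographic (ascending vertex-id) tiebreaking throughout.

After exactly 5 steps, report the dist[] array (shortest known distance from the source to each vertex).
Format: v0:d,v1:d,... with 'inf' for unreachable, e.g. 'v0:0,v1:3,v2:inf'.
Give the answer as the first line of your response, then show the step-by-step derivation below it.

v0:0,v1:inf,v2:inf,v3:inf,v4:13,v5:19,v6:5,v7:inf,v8:15

step 1: dist = v0:0,v1:inf,v2:inf,v3:inf,v4:13,v5:inf,v6:5,v7:inf,v8:inf
step 2: dist = v0:0,v1:inf,v2:inf,v3:inf,v4:13,v5:inf,v6:5,v7:inf,v8:20
step 3: dist = v0:0,v1:inf,v2:inf,v3:inf,v4:13,v5:inf,v6:5,v7:inf,v8:15
step 4: dist = v0:0,v1:inf,v2:inf,v3:inf,v4:13,v5:19,v6:5,v7:inf,v8:15
step 5: dist = v0:0,v1:inf,v2:inf,v3:inf,v4:13,v5:19,v6:5,v7:inf,v8:15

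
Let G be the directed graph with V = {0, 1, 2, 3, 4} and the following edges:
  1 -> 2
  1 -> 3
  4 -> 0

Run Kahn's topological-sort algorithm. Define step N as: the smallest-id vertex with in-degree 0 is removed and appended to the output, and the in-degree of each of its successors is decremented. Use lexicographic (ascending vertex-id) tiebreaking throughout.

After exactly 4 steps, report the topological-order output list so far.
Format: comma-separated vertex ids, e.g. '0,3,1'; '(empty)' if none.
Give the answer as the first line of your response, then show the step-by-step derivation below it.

1,2,3,4

step 1: output 1; order=[1]; indeg=(1,0,0,0,0)
step 2: output 2; order=[1,2]; indeg=(1,0,0,0,0)
step 3: output 3; order=[1,2,3]; indeg=(1,0,0,0,0)
step 4: output 4; order=[1,2,3,4]; indeg=(0,0,0,0,0)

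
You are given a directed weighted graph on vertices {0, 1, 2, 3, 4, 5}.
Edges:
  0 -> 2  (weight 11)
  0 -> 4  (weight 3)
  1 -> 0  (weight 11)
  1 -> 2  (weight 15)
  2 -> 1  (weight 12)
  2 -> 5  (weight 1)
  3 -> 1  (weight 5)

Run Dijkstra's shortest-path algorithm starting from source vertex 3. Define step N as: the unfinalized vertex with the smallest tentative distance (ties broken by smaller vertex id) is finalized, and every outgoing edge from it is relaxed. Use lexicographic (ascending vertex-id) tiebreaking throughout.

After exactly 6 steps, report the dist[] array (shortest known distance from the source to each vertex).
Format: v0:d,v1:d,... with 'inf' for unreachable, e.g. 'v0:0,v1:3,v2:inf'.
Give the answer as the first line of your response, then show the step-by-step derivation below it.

v0:16,v1:5,v2:20,v3:0,v4:19,v5:21

step 1: dist = v0:inf,v1:5,v2:inf,v3:0,v4:inf,v5:inf
step 2: dist = v0:16,v1:5,v2:20,v3:0,v4:inf,v5:inf
step 3: dist = v0:16,v1:5,v2:20,v3:0,v4:19,v5:inf
step 4: dist = v0:16,v1:5,v2:20,v3:0,v4:19,v5:inf
step 5: dist = v0:16,v1:5,v2:20,v3:0,v4:19,v5:21
step 6: dist = v0:16,v1:5,v2:20,v3:0,v4:19,v5:21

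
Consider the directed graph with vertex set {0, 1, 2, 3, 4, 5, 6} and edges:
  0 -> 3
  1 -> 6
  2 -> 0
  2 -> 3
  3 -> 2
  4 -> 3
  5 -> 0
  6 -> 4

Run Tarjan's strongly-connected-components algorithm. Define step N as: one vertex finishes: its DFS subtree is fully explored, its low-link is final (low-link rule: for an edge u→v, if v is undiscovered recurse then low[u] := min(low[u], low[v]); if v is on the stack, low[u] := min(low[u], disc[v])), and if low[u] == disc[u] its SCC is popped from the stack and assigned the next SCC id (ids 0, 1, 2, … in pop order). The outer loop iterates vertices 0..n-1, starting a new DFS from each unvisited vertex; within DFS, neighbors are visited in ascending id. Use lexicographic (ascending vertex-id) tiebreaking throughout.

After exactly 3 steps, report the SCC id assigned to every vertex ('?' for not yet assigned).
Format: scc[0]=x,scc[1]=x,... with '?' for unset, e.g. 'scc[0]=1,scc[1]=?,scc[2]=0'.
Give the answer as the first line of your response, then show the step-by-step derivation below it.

scc[0]=0,scc[1]=?,scc[2]=0,scc[3]=0,scc[4]=?,scc[5]=?,scc[6]=?

step 1: low=(low[0]=0,low[1]=?,low[2]=0,low[3]=1,low[4]=?,low[5]=?,low[6]=?); scc=(scc[0]=?,scc[1]=?,scc[2]=?,scc[3]=?,scc[4]=?,scc[5]=?,scc[6]=?)
step 2: low=(low[0]=0,low[1]=?,low[2]=0,low[3]=0,low[4]=?,low[5]=?,low[6]=?); scc=(scc[0]=?,scc[1]=?,scc[2]=?,scc[3]=?,scc[4]=?,scc[5]=?,scc[6]=?)
step 3: low=(low[0]=0,low[1]=?,low[2]=0,low[3]=0,low[4]=?,low[5]=?,low[6]=?); scc=(scc[0]=0,scc[1]=?,scc[2]=0,scc[3]=0,scc[4]=?,scc[5]=?,scc[6]=?)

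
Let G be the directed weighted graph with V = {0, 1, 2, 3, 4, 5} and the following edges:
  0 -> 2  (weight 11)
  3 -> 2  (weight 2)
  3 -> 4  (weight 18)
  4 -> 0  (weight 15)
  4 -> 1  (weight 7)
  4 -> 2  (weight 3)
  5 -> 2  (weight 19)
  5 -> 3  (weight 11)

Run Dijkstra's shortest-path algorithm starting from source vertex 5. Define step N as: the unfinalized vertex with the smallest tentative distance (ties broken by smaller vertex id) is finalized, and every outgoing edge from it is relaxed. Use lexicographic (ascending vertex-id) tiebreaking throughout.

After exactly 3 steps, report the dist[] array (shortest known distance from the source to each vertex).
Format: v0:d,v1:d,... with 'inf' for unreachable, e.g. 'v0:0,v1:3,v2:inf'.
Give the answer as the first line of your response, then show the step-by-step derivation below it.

v0:inf,v1:inf,v2:13,v3:11,v4:29,v5:0

step 1: dist = v0:inf,v1:inf,v2:19,v3:11,v4:inf,v5:0
step 2: dist = v0:inf,v1:inf,v2:13,v3:11,v4:29,v5:0
step 3: dist = v0:inf,v1:inf,v2:13,v3:11,v4:29,v5:0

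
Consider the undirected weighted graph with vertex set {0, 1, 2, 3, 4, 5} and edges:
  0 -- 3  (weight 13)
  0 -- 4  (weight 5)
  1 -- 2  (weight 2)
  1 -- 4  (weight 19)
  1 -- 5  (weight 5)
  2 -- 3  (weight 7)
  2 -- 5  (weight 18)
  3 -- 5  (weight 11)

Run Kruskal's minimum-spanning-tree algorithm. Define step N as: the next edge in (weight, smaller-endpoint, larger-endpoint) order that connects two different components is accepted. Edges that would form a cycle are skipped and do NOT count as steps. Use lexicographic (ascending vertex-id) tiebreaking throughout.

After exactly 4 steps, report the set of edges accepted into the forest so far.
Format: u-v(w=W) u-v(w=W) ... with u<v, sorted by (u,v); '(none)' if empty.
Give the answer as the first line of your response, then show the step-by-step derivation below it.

0-4(w=5) 1-2(w=2) 1-5(w=5) 2-3(w=7)

step 1: add edge 1-2 (w=2); MST = {1-2(w=2)}
step 2: add edge 0-4 (w=5); MST = {0-4(w=5) 1-2(w=2)}
step 3: add edge 1-5 (w=5); MST = {0-4(w=5) 1-2(w=2) 1-5(w=5)}
step 4: add edge 2-3 (w=7); MST = {0-4(w=5) 1-2(w=2) 1-5(w=5) 2-3(w=7)}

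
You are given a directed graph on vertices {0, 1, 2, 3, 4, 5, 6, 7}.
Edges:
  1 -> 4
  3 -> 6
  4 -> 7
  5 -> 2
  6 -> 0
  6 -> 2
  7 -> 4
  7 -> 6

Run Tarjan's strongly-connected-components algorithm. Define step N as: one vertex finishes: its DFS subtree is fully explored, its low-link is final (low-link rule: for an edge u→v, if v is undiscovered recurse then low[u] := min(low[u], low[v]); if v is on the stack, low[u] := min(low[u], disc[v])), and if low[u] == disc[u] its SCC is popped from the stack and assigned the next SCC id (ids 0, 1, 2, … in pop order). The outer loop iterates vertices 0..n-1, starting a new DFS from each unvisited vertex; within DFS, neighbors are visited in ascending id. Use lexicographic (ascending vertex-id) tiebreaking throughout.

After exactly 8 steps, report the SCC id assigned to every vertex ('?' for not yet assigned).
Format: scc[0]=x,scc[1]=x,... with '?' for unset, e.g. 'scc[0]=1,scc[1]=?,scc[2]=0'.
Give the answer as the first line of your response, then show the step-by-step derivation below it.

scc[0]=0,scc[1]=4,scc[2]=1,scc[3]=5,scc[4]=3,scc[5]=6,scc[6]=2,scc[7]=3

step 1: low=(low[0]=0,low[1]=?,low[2]=?,low[3]=?,low[4]=?,low[5]=?,low[6]=?,low[7]=?); scc=(scc[0]=0,scc[1]=?,scc[2]=?,scc[3]=?,scc[4]=?,scc[5]=?,scc[6]=?,scc[7]=?)
step 2: low=(low[0]=0,low[1]=1,low[2]=5,low[3]=?,low[4]=2,low[5]=?,low[6]=4,low[7]=2); scc=(scc[0]=0,scc[1]=?,scc[2]=1,scc[3]=?,scc[4]=?,scc[5]=?,scc[6]=?,scc[7]=?)
step 3: low=(low[0]=0,low[1]=1,low[2]=5,low[3]=?,low[4]=2,low[5]=?,low[6]=4,low[7]=2); scc=(scc[0]=0,scc[1]=?,scc[2]=1,scc[3]=?,scc[4]=?,scc[5]=?,scc[6]=2,scc[7]=?)
step 4: low=(low[0]=0,low[1]=1,low[2]=5,low[3]=?,low[4]=2,low[5]=?,low[6]=4,low[7]=2); scc=(scc[0]=0,scc[1]=?,scc[2]=1,scc[3]=?,scc[4]=?,scc[5]=?,scc[6]=2,scc[7]=?)
step 5: low=(low[0]=0,low[1]=1,low[2]=5,low[3]=?,low[4]=2,low[5]=?,low[6]=4,low[7]=2); scc=(scc[0]=0,scc[1]=?,scc[2]=1,scc[3]=?,scc[4]=3,scc[5]=?,scc[6]=2,scc[7]=3)
step 6: low=(low[0]=0,low[1]=1,low[2]=5,low[3]=?,low[4]=2,low[5]=?,low[6]=4,low[7]=2); scc=(scc[0]=0,scc[1]=4,scc[2]=1,scc[3]=?,scc[4]=3,scc[5]=?,scc[6]=2,scc[7]=3)
step 7: low=(low[0]=0,low[1]=1,low[2]=5,low[3]=6,low[4]=2,low[5]=?,low[6]=4,low[7]=2); scc=(scc[0]=0,scc[1]=4,scc[2]=1,scc[3]=5,scc[4]=3,scc[5]=?,scc[6]=2,scc[7]=3)
step 8: low=(low[0]=0,low[1]=1,low[2]=5,low[3]=6,low[4]=2,low[5]=7,low[6]=4,low[7]=2); scc=(scc[0]=0,scc[1]=4,scc[2]=1,scc[3]=5,scc[4]=3,scc[5]=6,scc[6]=2,scc[7]=3)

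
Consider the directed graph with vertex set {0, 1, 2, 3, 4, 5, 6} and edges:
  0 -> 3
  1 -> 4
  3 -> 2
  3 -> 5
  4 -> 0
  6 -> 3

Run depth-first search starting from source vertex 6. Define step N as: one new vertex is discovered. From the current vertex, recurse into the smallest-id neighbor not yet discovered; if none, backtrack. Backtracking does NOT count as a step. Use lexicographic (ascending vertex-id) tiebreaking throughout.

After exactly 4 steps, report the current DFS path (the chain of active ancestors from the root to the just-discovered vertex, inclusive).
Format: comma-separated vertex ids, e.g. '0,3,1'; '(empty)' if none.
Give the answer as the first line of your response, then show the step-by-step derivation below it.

6,3,5

step 1: discover 6; path=6; order=6
step 2: discover 3; path=6>3; order=6,3
step 3: discover 2; path=6>3>2; order=6,3,2
step 4: discover 5; path=6>3>5; order=6,3,2,5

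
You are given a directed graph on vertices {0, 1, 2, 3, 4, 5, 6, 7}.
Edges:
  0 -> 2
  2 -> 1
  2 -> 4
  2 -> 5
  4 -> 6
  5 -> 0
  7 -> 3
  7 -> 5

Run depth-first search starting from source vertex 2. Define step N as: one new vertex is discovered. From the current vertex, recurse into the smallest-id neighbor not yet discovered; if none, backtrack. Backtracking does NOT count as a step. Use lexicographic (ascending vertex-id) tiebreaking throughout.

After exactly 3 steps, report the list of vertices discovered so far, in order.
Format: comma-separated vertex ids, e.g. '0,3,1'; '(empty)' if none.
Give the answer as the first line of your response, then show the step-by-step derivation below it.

2,1,4

step 1: discover 2; path=2; order=2
step 2: discover 1; path=2>1; order=2,1
step 3: discover 4; path=2>4; order=2,1,4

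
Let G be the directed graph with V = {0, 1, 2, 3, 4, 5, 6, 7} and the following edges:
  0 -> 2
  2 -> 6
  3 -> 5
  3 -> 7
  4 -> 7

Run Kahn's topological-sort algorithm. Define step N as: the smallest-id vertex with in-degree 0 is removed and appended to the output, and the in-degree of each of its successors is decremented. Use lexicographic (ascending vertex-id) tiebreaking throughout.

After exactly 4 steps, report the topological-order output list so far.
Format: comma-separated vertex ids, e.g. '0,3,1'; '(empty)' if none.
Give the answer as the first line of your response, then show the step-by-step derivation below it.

0,1,2,3

step 1: output 0; order=[0]; indeg=(0,0,0,0,0,1,1,2)
step 2: output 1; order=[0,1]; indeg=(0,0,0,0,0,1,1,2)
step 3: output 2; order=[0,1,2]; indeg=(0,0,0,0,0,1,0,2)
step 4: output 3; order=[0,1,2,3]; indeg=(0,0,0,0,0,0,0,1)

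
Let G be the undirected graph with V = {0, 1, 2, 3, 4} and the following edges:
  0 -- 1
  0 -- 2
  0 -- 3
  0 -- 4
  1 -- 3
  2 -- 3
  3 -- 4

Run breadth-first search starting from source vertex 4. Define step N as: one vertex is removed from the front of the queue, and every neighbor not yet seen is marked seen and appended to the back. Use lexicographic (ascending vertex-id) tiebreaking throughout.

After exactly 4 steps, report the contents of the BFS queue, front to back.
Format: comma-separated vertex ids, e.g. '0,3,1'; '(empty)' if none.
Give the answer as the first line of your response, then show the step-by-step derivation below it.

2

step 1: dequeue 4; queue=[0,3]; order=4
step 2: dequeue 0; queue=[3,1,2]; order=4,0
step 3: dequeue 3; queue=[1,2]; order=4,0,3
step 4: dequeue 1; queue=[2]; order=4,0,3,1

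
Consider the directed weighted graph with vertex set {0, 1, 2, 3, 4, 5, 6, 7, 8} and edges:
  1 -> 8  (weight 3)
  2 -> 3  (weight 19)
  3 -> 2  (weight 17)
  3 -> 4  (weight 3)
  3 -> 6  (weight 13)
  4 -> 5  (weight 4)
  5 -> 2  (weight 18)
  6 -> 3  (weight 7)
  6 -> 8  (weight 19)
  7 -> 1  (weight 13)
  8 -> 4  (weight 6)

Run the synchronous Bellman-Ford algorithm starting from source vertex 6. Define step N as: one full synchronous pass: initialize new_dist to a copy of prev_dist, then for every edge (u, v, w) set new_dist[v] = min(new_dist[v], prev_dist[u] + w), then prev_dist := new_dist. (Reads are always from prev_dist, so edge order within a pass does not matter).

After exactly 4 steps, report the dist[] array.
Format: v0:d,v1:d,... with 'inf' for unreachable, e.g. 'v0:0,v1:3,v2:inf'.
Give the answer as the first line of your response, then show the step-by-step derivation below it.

v0:inf,v1:inf,v2:24,v3:7,v4:10,v5:14,v6:0,v7:inf,v8:19

step 1: dist = v0:inf,v1:inf,v2:inf,v3:7,v4:inf,v5:inf,v6:0,v7:inf,v8:19
step 2: dist = v0:inf,v1:inf,v2:24,v3:7,v4:10,v5:inf,v6:0,v7:inf,v8:19
step 3: dist = v0:inf,v1:inf,v2:24,v3:7,v4:10,v5:14,v6:0,v7:inf,v8:19
step 4: dist = v0:inf,v1:inf,v2:24,v3:7,v4:10,v5:14,v6:0,v7:inf,v8:19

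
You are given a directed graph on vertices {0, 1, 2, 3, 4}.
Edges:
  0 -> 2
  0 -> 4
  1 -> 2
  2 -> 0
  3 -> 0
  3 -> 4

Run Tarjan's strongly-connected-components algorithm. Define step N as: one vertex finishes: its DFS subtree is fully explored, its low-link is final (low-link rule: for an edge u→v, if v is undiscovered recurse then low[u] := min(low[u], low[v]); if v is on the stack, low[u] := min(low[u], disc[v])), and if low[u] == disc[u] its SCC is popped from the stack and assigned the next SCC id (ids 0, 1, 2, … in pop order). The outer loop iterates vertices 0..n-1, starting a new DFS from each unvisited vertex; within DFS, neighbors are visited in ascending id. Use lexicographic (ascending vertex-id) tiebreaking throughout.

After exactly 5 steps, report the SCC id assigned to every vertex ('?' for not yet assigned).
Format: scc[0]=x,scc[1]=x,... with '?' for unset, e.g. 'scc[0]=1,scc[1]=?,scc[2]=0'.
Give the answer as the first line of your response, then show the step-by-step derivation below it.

scc[0]=1,scc[1]=2,scc[2]=1,scc[3]=3,scc[4]=0

step 1: low=(low[0]=0,low[1]=?,low[2]=0,low[3]=?,low[4]=?); scc=(scc[0]=?,scc[1]=?,scc[2]=?,scc[3]=?,scc[4]=?)
step 2: low=(low[0]=0,low[1]=?,low[2]=0,low[3]=?,low[4]=2); scc=(scc[0]=?,scc[1]=?,scc[2]=?,scc[3]=?,scc[4]=0)
step 3: low=(low[0]=0,low[1]=?,low[2]=0,low[3]=?,low[4]=2); scc=(scc[0]=1,scc[1]=?,scc[2]=1,scc[3]=?,scc[4]=0)
step 4: low=(low[0]=0,low[1]=3,low[2]=0,low[3]=?,low[4]=2); scc=(scc[0]=1,scc[1]=2,scc[2]=1,scc[3]=?,scc[4]=0)
step 5: low=(low[0]=0,low[1]=3,low[2]=0,low[3]=4,low[4]=2); scc=(scc[0]=1,scc[1]=2,scc[2]=1,scc[3]=3,scc[4]=0)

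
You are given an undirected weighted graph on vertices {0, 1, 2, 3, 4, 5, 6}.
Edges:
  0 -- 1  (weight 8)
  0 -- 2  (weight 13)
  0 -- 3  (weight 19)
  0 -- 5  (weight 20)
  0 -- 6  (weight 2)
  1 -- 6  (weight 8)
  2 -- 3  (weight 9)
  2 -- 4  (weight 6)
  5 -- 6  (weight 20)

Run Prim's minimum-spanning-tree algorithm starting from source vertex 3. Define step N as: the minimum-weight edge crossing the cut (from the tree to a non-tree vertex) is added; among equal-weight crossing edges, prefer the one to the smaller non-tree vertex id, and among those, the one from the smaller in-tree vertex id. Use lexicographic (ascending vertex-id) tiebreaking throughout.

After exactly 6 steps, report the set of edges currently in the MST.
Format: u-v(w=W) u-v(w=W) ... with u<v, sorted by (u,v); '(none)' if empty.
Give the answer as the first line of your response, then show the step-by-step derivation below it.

0-1(w=8) 0-2(w=13) 0-5(w=20) 0-6(w=2) 2-3(w=9) 2-4(w=6)

step 1: add edge 2-3 (w=9); MST = {2-3(w=9)}
step 2: add edge 2-4 (w=6); MST = {2-3(w=9) 2-4(w=6)}
step 3: add edge 0-2 (w=13); MST = {0-2(w=13) 2-3(w=9) 2-4(w=6)}
step 4: add edge 0-6 (w=2); MST = {0-2(w=13) 0-6(w=2) 2-3(w=9) 2-4(w=6)}
step 5: add edge 0-1 (w=8); MST = {0-1(w=8) 0-2(w=13) 0-6(w=2) 2-3(w=9) 2-4(w=6)}
step 6: add edge 0-5 (w=20); MST = {0-1(w=8) 0-2(w=13) 0-5(w=20) 0-6(w=2) 2-3(w=9) 2-4(w=6)}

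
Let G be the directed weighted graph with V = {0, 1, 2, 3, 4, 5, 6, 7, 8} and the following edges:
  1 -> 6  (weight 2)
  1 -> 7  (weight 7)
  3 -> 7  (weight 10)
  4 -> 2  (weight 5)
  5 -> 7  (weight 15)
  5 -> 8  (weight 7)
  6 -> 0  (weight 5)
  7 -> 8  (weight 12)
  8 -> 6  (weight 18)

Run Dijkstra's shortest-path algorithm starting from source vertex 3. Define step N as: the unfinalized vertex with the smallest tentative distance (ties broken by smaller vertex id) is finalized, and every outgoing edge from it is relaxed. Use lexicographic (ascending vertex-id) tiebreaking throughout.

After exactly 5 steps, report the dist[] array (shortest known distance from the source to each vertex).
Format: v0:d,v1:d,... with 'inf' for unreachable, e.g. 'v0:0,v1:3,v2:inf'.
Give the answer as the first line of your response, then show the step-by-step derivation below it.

v0:45,v1:inf,v2:inf,v3:0,v4:inf,v5:inf,v6:40,v7:10,v8:22

step 1: dist = v0:inf,v1:inf,v2:inf,v3:0,v4:inf,v5:inf,v6:inf,v7:10,v8:inf
step 2: dist = v0:inf,v1:inf,v2:inf,v3:0,v4:inf,v5:inf,v6:inf,v7:10,v8:22
step 3: dist = v0:inf,v1:inf,v2:inf,v3:0,v4:inf,v5:inf,v6:40,v7:10,v8:22
step 4: dist = v0:45,v1:inf,v2:inf,v3:0,v4:inf,v5:inf,v6:40,v7:10,v8:22
step 5: dist = v0:45,v1:inf,v2:inf,v3:0,v4:inf,v5:inf,v6:40,v7:10,v8:22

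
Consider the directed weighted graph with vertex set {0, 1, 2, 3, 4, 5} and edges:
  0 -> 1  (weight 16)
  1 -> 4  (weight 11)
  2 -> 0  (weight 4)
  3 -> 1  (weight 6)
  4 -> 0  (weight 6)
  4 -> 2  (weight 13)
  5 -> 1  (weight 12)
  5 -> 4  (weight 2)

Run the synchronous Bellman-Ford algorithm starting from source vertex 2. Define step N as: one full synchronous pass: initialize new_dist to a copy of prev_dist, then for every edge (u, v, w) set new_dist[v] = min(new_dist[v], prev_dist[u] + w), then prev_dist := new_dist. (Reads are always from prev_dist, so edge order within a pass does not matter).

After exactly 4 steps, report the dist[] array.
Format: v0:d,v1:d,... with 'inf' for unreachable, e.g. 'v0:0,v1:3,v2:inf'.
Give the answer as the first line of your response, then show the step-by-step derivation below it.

v0:4,v1:20,v2:0,v3:inf,v4:31,v5:inf

step 1: dist = v0:4,v1:inf,v2:0,v3:inf,v4:inf,v5:inf
step 2: dist = v0:4,v1:20,v2:0,v3:inf,v4:inf,v5:inf
step 3: dist = v0:4,v1:20,v2:0,v3:inf,v4:31,v5:inf
step 4: dist = v0:4,v1:20,v2:0,v3:inf,v4:31,v5:inf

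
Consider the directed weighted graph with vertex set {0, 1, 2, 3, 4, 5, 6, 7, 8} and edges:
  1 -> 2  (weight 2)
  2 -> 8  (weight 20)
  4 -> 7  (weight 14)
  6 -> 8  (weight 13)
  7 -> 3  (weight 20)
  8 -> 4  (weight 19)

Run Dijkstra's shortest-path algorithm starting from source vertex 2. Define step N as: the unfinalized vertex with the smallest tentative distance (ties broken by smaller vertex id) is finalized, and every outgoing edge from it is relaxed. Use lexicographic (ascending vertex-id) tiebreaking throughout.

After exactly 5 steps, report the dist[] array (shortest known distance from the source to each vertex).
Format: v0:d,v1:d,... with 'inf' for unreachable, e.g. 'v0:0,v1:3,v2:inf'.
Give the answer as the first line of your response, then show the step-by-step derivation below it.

v0:inf,v1:inf,v2:0,v3:73,v4:39,v5:inf,v6:inf,v7:53,v8:20

step 1: dist = v0:inf,v1:inf,v2:0,v3:inf,v4:inf,v5:inf,v6:inf,v7:inf,v8:20
step 2: dist = v0:inf,v1:inf,v2:0,v3:inf,v4:39,v5:inf,v6:inf,v7:inf,v8:20
step 3: dist = v0:inf,v1:inf,v2:0,v3:inf,v4:39,v5:inf,v6:inf,v7:53,v8:20
step 4: dist = v0:inf,v1:inf,v2:0,v3:73,v4:39,v5:inf,v6:inf,v7:53,v8:20
step 5: dist = v0:inf,v1:inf,v2:0,v3:73,v4:39,v5:inf,v6:inf,v7:53,v8:20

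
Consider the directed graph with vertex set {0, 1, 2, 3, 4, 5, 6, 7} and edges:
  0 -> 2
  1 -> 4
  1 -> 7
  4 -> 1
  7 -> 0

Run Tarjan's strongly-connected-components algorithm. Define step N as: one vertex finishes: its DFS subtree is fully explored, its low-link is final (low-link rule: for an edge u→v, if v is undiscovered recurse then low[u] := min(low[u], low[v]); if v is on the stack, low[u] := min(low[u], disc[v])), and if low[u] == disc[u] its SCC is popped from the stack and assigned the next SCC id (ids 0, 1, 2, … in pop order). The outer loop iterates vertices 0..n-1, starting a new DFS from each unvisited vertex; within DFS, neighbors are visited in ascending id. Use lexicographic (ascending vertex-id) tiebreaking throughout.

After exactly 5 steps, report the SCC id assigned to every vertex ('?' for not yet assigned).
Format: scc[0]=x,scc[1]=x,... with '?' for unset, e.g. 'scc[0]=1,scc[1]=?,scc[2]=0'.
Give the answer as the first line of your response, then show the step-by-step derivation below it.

scc[0]=1,scc[1]=3,scc[2]=0,scc[3]=?,scc[4]=3,scc[5]=?,scc[6]=?,scc[7]=2

step 1: low=(low[0]=0,low[1]=?,low[2]=1,low[3]=?,low[4]=?,low[5]=?,low[6]=?,low[7]=?); scc=(scc[0]=?,scc[1]=?,scc[2]=0,scc[3]=?,scc[4]=?,scc[5]=?,scc[6]=?,scc[7]=?)
step 2: low=(low[0]=0,low[1]=?,low[2]=1,low[3]=?,low[4]=?,low[5]=?,low[6]=?,low[7]=?); scc=(scc[0]=1,scc[1]=?,scc[2]=0,scc[3]=?,scc[4]=?,scc[5]=?,scc[6]=?,scc[7]=?)
step 3: low=(low[0]=0,low[1]=2,low[2]=1,low[3]=?,low[4]=2,low[5]=?,low[6]=?,low[7]=?); scc=(scc[0]=1,scc[1]=?,scc[2]=0,scc[3]=?,scc[4]=?,scc[5]=?,scc[6]=?,scc[7]=?)
step 4: low=(low[0]=0,low[1]=2,low[2]=1,low[3]=?,low[4]=2,low[5]=?,low[6]=?,low[7]=4); scc=(scc[0]=1,scc[1]=?,scc[2]=0,scc[3]=?,scc[4]=?,scc[5]=?,scc[6]=?,scc[7]=2)
step 5: low=(low[0]=0,low[1]=2,low[2]=1,low[3]=?,low[4]=2,low[5]=?,low[6]=?,low[7]=4); scc=(scc[0]=1,scc[1]=3,scc[2]=0,scc[3]=?,scc[4]=3,scc[5]=?,scc[6]=?,scc[7]=2)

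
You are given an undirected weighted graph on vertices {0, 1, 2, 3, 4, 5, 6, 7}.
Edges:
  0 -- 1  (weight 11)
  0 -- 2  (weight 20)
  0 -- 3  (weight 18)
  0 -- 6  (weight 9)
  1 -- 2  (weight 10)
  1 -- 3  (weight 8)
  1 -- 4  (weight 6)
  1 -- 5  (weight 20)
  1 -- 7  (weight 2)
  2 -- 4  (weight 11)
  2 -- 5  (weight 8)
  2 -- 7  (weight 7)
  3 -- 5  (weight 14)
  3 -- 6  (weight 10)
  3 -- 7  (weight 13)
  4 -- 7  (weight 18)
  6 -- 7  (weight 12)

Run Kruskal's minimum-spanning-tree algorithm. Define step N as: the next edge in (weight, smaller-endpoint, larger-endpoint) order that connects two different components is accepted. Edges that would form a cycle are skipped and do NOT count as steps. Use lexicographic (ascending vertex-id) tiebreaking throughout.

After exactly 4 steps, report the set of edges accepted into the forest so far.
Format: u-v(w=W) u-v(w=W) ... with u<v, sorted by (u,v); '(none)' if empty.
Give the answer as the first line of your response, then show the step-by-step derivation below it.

1-3(w=8) 1-4(w=6) 1-7(w=2) 2-7(w=7)

step 1: add edge 1-7 (w=2); MST = {1-7(w=2)}
step 2: add edge 1-4 (w=6); MST = {1-4(w=6) 1-7(w=2)}
step 3: add edge 2-7 (w=7); MST = {1-4(w=6) 1-7(w=2) 2-7(w=7)}
step 4: add edge 1-3 (w=8); MST = {1-3(w=8) 1-4(w=6) 1-7(w=2) 2-7(w=7)}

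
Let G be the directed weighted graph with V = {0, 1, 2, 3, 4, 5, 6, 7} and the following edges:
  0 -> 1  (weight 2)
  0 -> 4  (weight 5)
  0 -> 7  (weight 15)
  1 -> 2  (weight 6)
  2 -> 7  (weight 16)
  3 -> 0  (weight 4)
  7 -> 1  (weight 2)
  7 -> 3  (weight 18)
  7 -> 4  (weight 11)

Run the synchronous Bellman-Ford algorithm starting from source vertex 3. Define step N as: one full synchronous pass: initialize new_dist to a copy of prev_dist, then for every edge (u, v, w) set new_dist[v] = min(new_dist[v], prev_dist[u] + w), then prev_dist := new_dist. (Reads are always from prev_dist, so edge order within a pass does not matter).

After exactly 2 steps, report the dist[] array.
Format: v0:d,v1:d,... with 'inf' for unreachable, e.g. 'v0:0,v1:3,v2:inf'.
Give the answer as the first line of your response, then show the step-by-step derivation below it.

v0:4,v1:6,v2:inf,v3:0,v4:9,v5:inf,v6:inf,v7:19

step 1: dist = v0:4,v1:inf,v2:inf,v3:0,v4:inf,v5:inf,v6:inf,v7:inf
step 2: dist = v0:4,v1:6,v2:inf,v3:0,v4:9,v5:inf,v6:inf,v7:19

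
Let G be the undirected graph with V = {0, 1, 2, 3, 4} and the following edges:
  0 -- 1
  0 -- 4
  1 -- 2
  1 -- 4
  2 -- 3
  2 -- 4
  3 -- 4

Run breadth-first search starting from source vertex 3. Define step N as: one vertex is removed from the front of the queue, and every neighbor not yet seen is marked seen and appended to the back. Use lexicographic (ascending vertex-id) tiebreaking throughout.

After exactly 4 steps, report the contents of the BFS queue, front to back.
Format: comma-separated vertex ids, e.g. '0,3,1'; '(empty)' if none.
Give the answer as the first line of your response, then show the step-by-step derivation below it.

0

step 1: dequeue 3; queue=[2,4]; order=3
step 2: dequeue 2; queue=[4,1]; order=3,2
step 3: dequeue 4; queue=[1,0]; order=3,2,4
step 4: dequeue 1; queue=[0]; order=3,2,4,1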